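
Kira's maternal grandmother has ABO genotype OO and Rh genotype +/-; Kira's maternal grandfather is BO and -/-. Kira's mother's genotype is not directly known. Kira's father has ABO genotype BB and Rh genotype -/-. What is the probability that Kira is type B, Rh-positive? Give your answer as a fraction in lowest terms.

1/4

Kira's mother's ABO genotype from OO × BO: 1/2 BO, 1/2 OO.
Crossing each possibility with the father BB and summing P(type B): 1/2·1 + 1/2·1 = 1.
Similarly for Rh via the mother's Rh distribution: P(Rh+) = 1/4.
Independent loci: 1 × 1/4 = 1/4.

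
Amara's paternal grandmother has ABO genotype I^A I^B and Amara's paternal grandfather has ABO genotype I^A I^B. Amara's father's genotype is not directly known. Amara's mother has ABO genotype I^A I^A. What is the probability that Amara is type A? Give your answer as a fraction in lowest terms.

Amara's father's ABO genotype from I^A I^B × I^A I^B: 1/4 I^A I^A, 1/2 I^A I^B, 1/4 I^B I^B.
Crossing each possibility with the mother I^A I^A and summing P(type A): 1/4·1 + 1/2·1/2 + 1/4·0 = 1/2.

1/2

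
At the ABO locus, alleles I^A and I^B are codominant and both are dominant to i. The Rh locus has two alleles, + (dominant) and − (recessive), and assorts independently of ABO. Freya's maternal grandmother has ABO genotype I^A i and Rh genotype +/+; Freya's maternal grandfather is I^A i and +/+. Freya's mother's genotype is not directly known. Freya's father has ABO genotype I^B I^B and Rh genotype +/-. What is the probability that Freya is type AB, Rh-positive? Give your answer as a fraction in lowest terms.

Freya's mother's ABO genotype from I^A i × I^A i: 1/4 I^A I^A, 1/2 I^A i, 1/4 i i.
Crossing each possibility with the father I^B I^B and summing P(type AB): 1/4·1 + 1/2·1/2 + 1/4·0 = 1/2.
Similarly for Rh via the mother's Rh distribution: P(Rh+) = 1.
Independent loci: 1/2 × 1 = 1/2.

1/2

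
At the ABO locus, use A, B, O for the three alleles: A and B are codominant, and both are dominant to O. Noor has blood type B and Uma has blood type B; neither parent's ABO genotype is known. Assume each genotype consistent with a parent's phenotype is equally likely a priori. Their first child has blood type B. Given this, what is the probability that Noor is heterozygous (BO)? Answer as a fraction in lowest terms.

7/15

Possible genotypes: Noor ∈ {BB, BO}; Uma ∈ {BB, BO}.
Weight each parental genotype pair by prior × P(type-B child):
  BB × BB: posterior weight 4/15.
  BB × BO: posterior weight 4/15.
  BO × BB: posterior weight 4/15.
  BO × BO: posterior weight 1/5.
Sum the posterior weight over pairs where Noor is BO: 7/15.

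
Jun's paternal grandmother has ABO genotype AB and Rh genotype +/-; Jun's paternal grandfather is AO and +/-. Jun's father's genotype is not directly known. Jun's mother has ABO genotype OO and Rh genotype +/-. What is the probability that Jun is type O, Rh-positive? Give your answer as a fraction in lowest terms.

Jun's father's ABO genotype from AB × AO: 1/4 AA, 1/4 AB, 1/4 AO, 1/4 BO.
Crossing each possibility with the mother OO and summing P(type O): 1/4·0 + 1/4·0 + 1/4·1/2 + 1/4·1/2 = 1/4.
Similarly for Rh via the father's Rh distribution: P(Rh+) = 3/4.
Independent loci: 1/4 × 3/4 = 3/16.

3/16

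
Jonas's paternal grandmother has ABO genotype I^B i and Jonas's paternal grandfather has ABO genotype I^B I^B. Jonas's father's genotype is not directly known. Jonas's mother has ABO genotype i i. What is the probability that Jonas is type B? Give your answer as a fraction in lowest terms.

Jonas's father's ABO genotype from I^B i × I^B I^B: 1/2 I^B I^B, 1/2 I^B i.
Crossing each possibility with the mother i i and summing P(type B): 1/2·1 + 1/2·1/2 = 3/4.

3/4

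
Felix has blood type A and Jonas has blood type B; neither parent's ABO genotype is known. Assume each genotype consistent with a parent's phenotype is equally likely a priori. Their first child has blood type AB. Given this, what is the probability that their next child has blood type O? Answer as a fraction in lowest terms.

Possible genotypes: Felix ∈ {AA, AO}; Jonas ∈ {BB, BO}.
Weight each parental genotype pair by prior × P(type-AB child):
  AA × BB: posterior weight 4/9; P(next child type O) = 0.
  AA × BO: posterior weight 2/9; P(next child type O) = 0.
  AO × BB: posterior weight 2/9; P(next child type O) = 0.
  AO × BO: posterior weight 1/9; P(next child type O) = 1/4.
Weighted sum = 1/36.

1/36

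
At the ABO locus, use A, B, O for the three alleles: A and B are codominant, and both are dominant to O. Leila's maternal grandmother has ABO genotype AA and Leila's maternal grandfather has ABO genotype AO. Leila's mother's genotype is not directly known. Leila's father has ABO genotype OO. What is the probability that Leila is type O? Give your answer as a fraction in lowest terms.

Leila's mother's ABO genotype from AA × AO: 1/2 AA, 1/2 AO.
Crossing each possibility with the father OO and summing P(type O): 1/2·0 + 1/2·1/2 = 1/4.

1/4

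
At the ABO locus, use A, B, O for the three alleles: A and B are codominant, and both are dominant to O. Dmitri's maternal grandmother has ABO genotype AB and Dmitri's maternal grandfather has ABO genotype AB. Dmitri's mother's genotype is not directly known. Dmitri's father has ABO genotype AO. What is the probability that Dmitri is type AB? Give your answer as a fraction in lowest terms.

Dmitri's mother's ABO genotype from AB × AB: 1/4 AA, 1/2 AB, 1/4 BB.
Crossing each possibility with the father AO and summing P(type AB): 1/4·0 + 1/2·1/4 + 1/4·1/2 = 1/4.

1/4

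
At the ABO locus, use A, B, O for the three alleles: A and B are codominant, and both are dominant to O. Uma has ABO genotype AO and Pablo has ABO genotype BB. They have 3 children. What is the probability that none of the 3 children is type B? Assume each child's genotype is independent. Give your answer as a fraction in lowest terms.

1/8

ABO cross AO × BB → 1/2 B, 1/2 AB.
So P(type B) = 1/2 per child.
P(not type B) = 1/2 for one child; (1/2)^3 = 1/8.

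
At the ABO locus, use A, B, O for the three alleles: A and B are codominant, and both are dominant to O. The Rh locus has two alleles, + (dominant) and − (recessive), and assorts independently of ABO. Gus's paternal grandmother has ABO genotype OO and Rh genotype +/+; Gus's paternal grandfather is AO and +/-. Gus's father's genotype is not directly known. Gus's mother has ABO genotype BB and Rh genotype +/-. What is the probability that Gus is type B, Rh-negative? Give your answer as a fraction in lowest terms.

3/32

Gus's father's ABO genotype from OO × AO: 1/2 AO, 1/2 OO.
Crossing each possibility with the mother BB and summing P(type B): 1/2·1/2 + 1/2·1 = 3/4.
Similarly for Rh via the father's Rh distribution: P(Rh-) = 1/8.
Independent loci: 3/4 × 1/8 = 3/32.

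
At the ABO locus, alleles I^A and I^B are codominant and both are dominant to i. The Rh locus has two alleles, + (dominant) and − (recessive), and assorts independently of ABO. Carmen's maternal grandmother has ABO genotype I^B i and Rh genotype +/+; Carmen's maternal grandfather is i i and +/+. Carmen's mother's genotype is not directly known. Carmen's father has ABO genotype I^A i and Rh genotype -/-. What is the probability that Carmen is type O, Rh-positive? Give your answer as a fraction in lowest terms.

Carmen's mother's ABO genotype from I^B i × i i: 1/2 I^B i, 1/2 i i.
Crossing each possibility with the father I^A i and summing P(type O): 1/2·1/4 + 1/2·1/2 = 3/8.
Similarly for Rh via the mother's Rh distribution: P(Rh+) = 1.
Independent loci: 3/8 × 1 = 3/8.

3/8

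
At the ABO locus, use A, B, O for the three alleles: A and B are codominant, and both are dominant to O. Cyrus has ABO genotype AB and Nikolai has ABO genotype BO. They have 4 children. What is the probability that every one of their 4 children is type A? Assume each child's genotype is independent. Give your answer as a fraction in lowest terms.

ABO cross AB × BO → 1/4 A, 1/2 B, 1/4 AB.
So P(type A) = 1/4 per child.
All 4 independent: (1/4)^4 = 1/256.

1/256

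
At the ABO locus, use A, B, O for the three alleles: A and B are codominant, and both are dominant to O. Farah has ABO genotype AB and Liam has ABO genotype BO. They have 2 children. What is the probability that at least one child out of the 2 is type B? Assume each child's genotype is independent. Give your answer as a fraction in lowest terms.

3/4

ABO cross AB × BO → 1/4 A, 1/2 B, 1/4 AB.
So P(type B) = 1/2 per child.
P(none) = (1/2)^2 = 1/4; P(at least one) = 1 − 1/4 = 3/4.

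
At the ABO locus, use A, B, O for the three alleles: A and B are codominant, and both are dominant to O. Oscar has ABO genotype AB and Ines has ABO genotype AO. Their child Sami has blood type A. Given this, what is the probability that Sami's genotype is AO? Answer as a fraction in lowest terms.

1/2

Cross AB × AO → 1/4 AA, 1/4 AB, 1/4 AO, 1/4 BO.
Type-A genotypes among offspring: AA (1/4), AO (1/4); total 1/2.
P(AO | type A) = (1/4) / (1/2) = 1/2.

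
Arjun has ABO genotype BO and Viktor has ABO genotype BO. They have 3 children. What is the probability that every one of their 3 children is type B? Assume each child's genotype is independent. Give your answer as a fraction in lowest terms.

27/64

ABO cross BO × BO → 1/4 O, 3/4 B.
So P(type B) = 3/4 per child.
All 3 independent: (3/4)^3 = 27/64.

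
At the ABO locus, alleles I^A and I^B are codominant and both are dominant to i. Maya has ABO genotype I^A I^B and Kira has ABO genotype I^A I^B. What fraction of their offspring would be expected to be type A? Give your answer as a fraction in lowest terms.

1/4

ABO cross I^A I^B × I^A I^B → offspring phenotypes: 1/4 A, 1/4 B, 1/2 AB.
So P(type A) = 1/4.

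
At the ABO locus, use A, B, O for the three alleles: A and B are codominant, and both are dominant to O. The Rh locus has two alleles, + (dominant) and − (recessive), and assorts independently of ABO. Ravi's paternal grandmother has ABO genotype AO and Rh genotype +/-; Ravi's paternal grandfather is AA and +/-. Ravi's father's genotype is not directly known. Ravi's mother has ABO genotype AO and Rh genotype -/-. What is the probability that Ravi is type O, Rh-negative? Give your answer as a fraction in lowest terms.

Ravi's father's ABO genotype from AO × AA: 1/2 AA, 1/2 AO.
Crossing each possibility with the mother AO and summing P(type O): 1/2·0 + 1/2·1/4 = 1/8.
Similarly for Rh via the father's Rh distribution: P(Rh-) = 1/2.
Independent loci: 1/8 × 1/2 = 1/16.

1/16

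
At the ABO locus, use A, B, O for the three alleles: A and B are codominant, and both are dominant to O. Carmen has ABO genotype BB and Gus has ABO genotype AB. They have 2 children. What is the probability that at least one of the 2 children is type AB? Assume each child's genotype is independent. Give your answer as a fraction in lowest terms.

3/4

ABO cross BB × AB → 1/2 B, 1/2 AB.
So P(type AB) = 1/2 per child.
P(none) = (1/2)^2 = 1/4; P(at least one) = 1 − 1/4 = 3/4.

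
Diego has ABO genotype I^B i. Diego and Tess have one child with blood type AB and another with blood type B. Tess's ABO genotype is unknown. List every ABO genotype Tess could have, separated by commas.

For each candidate genotype of Tess, check whether crossing it with I^B i can produce every observed child phenotype.
  I^A I^A → possible child types {A, AB} ✗
  I^A I^B → possible child types {A, B, AB} ✓
  I^A i → possible child types {O, A, B, AB} ✓
  I^B I^B → possible child types {B} ✗
  I^B i → possible child types {O, B} ✗
  i i → possible child types {O, B} ✗

I^A I^B, I^A i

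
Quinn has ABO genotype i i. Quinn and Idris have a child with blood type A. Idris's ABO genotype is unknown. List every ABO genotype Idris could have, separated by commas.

I^A I^A, I^A I^B, I^A i

For each candidate genotype of Idris, check whether crossing it with i i can produce every observed child phenotype.
  I^A I^A → possible child types {A} ✓
  I^A I^B → possible child types {A, B} ✓
  I^A i → possible child types {O, A} ✓
  I^B I^B → possible child types {B} ✗
  I^B i → possible child types {O, B} ✗
  i i → possible child types {O} ✗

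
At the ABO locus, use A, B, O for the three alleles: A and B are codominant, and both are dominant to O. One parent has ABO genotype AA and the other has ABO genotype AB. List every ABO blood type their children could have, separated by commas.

Gametes from AA × AB give offspring ABO genotypes AA, AB, i.e. phenotypes A, AB.

A, AB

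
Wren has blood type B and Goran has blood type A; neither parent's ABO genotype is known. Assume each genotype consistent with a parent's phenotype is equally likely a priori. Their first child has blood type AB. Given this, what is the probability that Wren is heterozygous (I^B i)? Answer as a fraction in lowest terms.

1/3

Possible genotypes: Wren ∈ {I^B I^B, I^B i}; Goran ∈ {I^A I^A, I^A i}.
Weight each parental genotype pair by prior × P(type-AB child):
  I^B I^B × I^A I^A: posterior weight 4/9.
  I^B I^B × I^A i: posterior weight 2/9.
  I^B i × I^A I^A: posterior weight 2/9.
  I^B i × I^A i: posterior weight 1/9.
Sum the posterior weight over pairs where Wren is I^B i: 1/3.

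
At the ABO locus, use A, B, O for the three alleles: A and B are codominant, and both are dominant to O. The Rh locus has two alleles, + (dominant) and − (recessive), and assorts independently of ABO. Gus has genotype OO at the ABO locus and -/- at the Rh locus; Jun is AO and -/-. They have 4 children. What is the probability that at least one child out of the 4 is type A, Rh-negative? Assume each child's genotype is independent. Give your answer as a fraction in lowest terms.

ABO cross OO × AO → 1/2 O, 1/2 A.
Rh cross -/- × -/- → 1 Rh-; so P(type A, Rh-negative) = 1/2 × 1 = 1/2 per child.
P(none) = (1/2)^4 = 1/16; P(at least one) = 1 − 1/16 = 15/16.

15/16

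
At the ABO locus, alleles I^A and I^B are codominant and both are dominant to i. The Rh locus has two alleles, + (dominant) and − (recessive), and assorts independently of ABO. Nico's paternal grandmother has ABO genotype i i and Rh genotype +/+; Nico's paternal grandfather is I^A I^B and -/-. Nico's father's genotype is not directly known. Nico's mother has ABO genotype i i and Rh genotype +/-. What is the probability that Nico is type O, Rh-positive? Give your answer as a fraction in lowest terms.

3/8

Nico's father's ABO genotype from i i × I^A I^B: 1/2 I^A i, 1/2 I^B i.
Crossing each possibility with the mother i i and summing P(type O): 1/2·1/2 + 1/2·1/2 = 1/2.
Similarly for Rh via the father's Rh distribution: P(Rh+) = 3/4.
Independent loci: 1/2 × 3/4 = 3/8.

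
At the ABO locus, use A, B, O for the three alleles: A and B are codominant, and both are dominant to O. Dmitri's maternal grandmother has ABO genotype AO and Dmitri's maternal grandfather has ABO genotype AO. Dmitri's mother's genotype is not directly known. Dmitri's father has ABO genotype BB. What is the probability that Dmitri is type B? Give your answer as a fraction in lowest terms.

Dmitri's mother's ABO genotype from AO × AO: 1/4 AA, 1/2 AO, 1/4 OO.
Crossing each possibility with the father BB and summing P(type B): 1/4·0 + 1/2·1/2 + 1/4·1 = 1/2.

1/2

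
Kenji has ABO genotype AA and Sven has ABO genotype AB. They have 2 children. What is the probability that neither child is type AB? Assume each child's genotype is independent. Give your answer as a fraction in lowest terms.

1/4

ABO cross AA × AB → 1/2 A, 1/2 AB.
So P(type AB) = 1/2 per child.
P(not type AB) = 1/2 for one child; (1/2)^2 = 1/4.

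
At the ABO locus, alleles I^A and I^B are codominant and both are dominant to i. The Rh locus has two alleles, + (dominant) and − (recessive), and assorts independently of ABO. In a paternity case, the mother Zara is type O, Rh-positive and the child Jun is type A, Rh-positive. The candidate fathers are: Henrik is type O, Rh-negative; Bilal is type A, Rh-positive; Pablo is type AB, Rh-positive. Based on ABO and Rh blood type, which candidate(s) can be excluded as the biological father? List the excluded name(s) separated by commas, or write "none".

Henrik

A candidate is excluded only if no genotype consistent with his phenotype could produce a type A, Rh-positive child with a type O, Rh-positive mother.
Henrik (type O, Rh-): no genotype consistent with that phenotype can produce a type-A Rh+ child with a type-O mother.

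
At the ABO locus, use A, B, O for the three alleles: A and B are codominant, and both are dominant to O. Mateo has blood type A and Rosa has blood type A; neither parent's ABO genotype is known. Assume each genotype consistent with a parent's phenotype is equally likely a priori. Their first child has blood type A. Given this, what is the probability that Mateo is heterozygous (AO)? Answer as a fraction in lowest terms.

Possible genotypes: Mateo ∈ {AA, AO}; Rosa ∈ {AA, AO}.
Weight each parental genotype pair by prior × P(type-A child):
  AA × AA: posterior weight 4/15.
  AA × AO: posterior weight 4/15.
  AO × AA: posterior weight 4/15.
  AO × AO: posterior weight 1/5.
Sum the posterior weight over pairs where Mateo is AO: 7/15.

7/15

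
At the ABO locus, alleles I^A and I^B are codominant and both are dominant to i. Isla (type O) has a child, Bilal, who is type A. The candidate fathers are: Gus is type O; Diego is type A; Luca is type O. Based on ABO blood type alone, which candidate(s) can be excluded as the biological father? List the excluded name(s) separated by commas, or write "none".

Gus, Luca

A candidate is excluded only if no genotype consistent with his phenotype could produce a type A child with a type O mother.
Gus (type O): no genotype consistent with that phenotype can produce a type-A child with a type-O mother.
Luca (type O): no genotype consistent with that phenotype can produce a type-A child with a type-O mother.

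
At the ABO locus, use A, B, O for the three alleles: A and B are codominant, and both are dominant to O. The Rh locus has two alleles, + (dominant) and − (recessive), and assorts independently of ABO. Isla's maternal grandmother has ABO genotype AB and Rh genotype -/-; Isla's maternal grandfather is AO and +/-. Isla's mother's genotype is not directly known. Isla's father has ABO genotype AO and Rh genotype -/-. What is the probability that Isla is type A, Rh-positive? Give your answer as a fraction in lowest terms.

5/32

Isla's mother's ABO genotype from AB × AO: 1/4 AA, 1/4 AB, 1/4 AO, 1/4 BO.
Crossing each possibility with the father AO and summing P(type A): 1/4·1 + 1/4·1/2 + 1/4·3/4 + 1/4·1/4 = 5/8.
Similarly for Rh via the mother's Rh distribution: P(Rh+) = 1/4.
Independent loci: 5/8 × 1/4 = 5/32.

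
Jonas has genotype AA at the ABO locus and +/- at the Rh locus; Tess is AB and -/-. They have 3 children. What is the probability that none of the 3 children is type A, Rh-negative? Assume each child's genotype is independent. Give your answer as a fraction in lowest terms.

ABO cross AA × AB → 1/2 A, 1/2 AB.
Rh cross +/- × -/- → 1/2 Rh+, 1/2 Rh-; so P(type A, Rh-negative) = 1/2 × 1/2 = 1/4 per child.
P(not type A, Rh-negative) = 3/4 for one child; (3/4)^3 = 27/64.

27/64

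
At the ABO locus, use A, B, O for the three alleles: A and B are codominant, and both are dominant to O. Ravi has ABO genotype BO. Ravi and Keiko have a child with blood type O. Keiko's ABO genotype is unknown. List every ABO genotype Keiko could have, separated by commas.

For each candidate genotype of Keiko, check whether crossing it with BO can produce every observed child phenotype.
  AA → possible child types {A, AB} ✗
  AB → possible child types {A, B, AB} ✗
  AO → possible child types {O, A, B, AB} ✓
  BB → possible child types {B} ✗
  BO → possible child types {O, B} ✓
  OO → possible child types {O, B} ✓

AO, BO, OO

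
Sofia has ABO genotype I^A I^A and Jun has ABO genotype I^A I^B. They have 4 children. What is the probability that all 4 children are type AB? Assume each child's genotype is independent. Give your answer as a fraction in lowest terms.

1/16

ABO cross I^A I^A × I^A I^B → 1/2 A, 1/2 AB.
So P(type AB) = 1/2 per child.
All 4 independent: (1/2)^4 = 1/16.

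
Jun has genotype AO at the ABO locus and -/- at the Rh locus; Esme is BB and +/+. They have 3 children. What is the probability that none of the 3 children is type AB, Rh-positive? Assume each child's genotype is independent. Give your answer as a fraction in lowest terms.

ABO cross AO × BB → 1/2 B, 1/2 AB.
Rh cross -/- × +/+ → 1 Rh+; so P(type AB, Rh-positive) = 1/2 × 1 = 1/2 per child.
P(not type AB, Rh-positive) = 1/2 for one child; (1/2)^3 = 1/8.

1/8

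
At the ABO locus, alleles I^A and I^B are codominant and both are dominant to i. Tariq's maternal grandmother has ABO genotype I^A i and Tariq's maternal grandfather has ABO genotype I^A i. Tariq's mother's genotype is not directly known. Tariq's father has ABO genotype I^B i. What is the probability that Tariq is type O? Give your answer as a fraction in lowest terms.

1/4

Tariq's mother's ABO genotype from I^A i × I^A i: 1/4 I^A I^A, 1/2 I^A i, 1/4 i i.
Crossing each possibility with the father I^B i and summing P(type O): 1/4·0 + 1/2·1/4 + 1/4·1/2 = 1/4.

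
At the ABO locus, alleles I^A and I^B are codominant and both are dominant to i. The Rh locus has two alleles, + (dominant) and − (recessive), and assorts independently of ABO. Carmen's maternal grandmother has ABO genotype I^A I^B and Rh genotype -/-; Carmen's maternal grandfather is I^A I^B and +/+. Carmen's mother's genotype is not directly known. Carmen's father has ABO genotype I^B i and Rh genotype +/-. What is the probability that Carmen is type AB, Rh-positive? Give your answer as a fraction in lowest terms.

3/16

Carmen's mother's ABO genotype from I^A I^B × I^A I^B: 1/4 I^A I^A, 1/2 I^A I^B, 1/4 I^B I^B.
Crossing each possibility with the father I^B i and summing P(type AB): 1/4·1/2 + 1/2·1/4 + 1/4·0 = 1/4.
Similarly for Rh via the mother's Rh distribution: P(Rh+) = 3/4.
Independent loci: 1/4 × 3/4 = 3/16.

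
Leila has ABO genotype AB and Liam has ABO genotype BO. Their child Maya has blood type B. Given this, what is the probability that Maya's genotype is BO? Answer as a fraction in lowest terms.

1/2

Cross AB × BO → 1/4 AB, 1/4 AO, 1/4 BB, 1/4 BO.
Type-B genotypes among offspring: BB (1/4), BO (1/4); total 1/2.
P(BO | type B) = (1/4) / (1/2) = 1/2.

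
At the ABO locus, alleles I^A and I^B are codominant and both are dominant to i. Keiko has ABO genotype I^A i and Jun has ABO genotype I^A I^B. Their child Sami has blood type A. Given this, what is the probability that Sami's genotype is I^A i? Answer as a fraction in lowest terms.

1/2

Cross I^A i × I^A I^B → 1/4 I^A I^A, 1/4 I^A I^B, 1/4 I^A i, 1/4 I^B i.
Type-A genotypes among offspring: I^A I^A (1/4), I^A i (1/4); total 1/2.
P(I^A i | type A) = (1/4) / (1/2) = 1/2.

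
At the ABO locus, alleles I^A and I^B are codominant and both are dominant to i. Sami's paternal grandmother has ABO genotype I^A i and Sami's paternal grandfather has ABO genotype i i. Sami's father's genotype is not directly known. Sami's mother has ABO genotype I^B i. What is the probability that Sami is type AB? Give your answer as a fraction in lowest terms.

1/8

Sami's father's ABO genotype from I^A i × i i: 1/2 I^A i, 1/2 i i.
Crossing each possibility with the mother I^B i and summing P(type AB): 1/2·1/4 + 1/2·0 = 1/8.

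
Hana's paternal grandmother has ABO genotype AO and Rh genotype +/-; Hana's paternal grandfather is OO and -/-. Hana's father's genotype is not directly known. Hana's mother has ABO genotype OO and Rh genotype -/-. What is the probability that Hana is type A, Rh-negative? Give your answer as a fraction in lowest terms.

Hana's father's ABO genotype from AO × OO: 1/2 AO, 1/2 OO.
Crossing each possibility with the mother OO and summing P(type A): 1/2·1/2 + 1/2·0 = 1/4.
Similarly for Rh via the father's Rh distribution: P(Rh-) = 3/4.
Independent loci: 1/4 × 3/4 = 3/16.

3/16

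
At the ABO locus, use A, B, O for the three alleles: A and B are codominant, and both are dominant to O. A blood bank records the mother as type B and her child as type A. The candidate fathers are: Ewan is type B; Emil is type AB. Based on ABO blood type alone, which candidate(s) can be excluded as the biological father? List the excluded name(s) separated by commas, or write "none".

A candidate is excluded only if no genotype consistent with his phenotype could produce a type A child with a type B mother.
Ewan (type B): no genotype consistent with that phenotype can produce a type-A child with a type-B mother.

Ewan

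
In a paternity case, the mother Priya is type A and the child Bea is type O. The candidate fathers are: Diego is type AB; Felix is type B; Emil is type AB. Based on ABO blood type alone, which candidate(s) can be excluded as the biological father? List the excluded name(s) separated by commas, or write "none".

Diego, Emil

A candidate is excluded only if no genotype consistent with his phenotype could produce a type O child with a type A mother.
Diego (type AB): no genotype consistent with that phenotype can produce a type-O child with a type-A mother.
Emil (type AB): no genotype consistent with that phenotype can produce a type-O child with a type-A mother.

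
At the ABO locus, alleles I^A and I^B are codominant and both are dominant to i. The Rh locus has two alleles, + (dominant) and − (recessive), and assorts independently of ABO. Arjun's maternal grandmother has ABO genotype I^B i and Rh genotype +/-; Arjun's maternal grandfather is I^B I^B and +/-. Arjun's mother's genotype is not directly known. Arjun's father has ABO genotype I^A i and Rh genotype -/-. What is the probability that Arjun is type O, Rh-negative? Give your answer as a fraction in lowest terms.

Arjun's mother's ABO genotype from I^B i × I^B I^B: 1/2 I^B I^B, 1/2 I^B i.
Crossing each possibility with the father I^A i and summing P(type O): 1/2·0 + 1/2·1/4 = 1/8.
Similarly for Rh via the mother's Rh distribution: P(Rh-) = 1/2.
Independent loci: 1/8 × 1/2 = 1/16.

1/16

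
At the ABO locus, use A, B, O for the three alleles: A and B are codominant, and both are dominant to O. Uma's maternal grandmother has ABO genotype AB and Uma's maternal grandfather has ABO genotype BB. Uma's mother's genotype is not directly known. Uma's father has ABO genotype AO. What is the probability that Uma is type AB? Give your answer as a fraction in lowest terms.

3/8

Uma's mother's ABO genotype from AB × BB: 1/2 AB, 1/2 BB.
Crossing each possibility with the father AO and summing P(type AB): 1/2·1/4 + 1/2·1/2 = 3/8.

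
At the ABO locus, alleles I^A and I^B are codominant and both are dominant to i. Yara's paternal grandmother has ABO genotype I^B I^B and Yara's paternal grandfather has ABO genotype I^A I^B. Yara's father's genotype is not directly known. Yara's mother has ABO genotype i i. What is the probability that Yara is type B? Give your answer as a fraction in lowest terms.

Yara's father's ABO genotype from I^B I^B × I^A I^B: 1/2 I^A I^B, 1/2 I^B I^B.
Crossing each possibility with the mother i i and summing P(type B): 1/2·1/2 + 1/2·1 = 3/4.

3/4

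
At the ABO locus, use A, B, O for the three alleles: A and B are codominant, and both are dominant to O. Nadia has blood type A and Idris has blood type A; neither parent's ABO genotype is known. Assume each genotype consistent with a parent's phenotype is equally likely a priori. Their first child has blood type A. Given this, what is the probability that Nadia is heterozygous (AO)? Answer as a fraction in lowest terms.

Possible genotypes: Nadia ∈ {AA, AO}; Idris ∈ {AA, AO}.
Weight each parental genotype pair by prior × P(type-A child):
  AA × AA: posterior weight 4/15.
  AA × AO: posterior weight 4/15.
  AO × AA: posterior weight 4/15.
  AO × AO: posterior weight 1/5.
Sum the posterior weight over pairs where Nadia is AO: 7/15.

7/15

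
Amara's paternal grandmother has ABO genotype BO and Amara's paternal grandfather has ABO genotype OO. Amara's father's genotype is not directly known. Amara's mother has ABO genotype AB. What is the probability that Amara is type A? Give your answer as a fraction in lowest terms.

3/8

Amara's father's ABO genotype from BO × OO: 1/2 BO, 1/2 OO.
Crossing each possibility with the mother AB and summing P(type A): 1/2·1/4 + 1/2·1/2 = 3/8.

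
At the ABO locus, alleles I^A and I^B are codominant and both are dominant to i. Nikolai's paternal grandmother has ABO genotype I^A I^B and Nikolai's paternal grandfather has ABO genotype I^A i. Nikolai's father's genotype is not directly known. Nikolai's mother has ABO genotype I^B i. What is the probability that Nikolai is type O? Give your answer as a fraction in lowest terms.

1/8

Nikolai's father's ABO genotype from I^A I^B × I^A i: 1/4 I^A I^A, 1/4 I^A I^B, 1/4 I^A i, 1/4 I^B i.
Crossing each possibility with the mother I^B i and summing P(type O): 1/4·0 + 1/4·0 + 1/4·1/4 + 1/4·1/4 = 1/8.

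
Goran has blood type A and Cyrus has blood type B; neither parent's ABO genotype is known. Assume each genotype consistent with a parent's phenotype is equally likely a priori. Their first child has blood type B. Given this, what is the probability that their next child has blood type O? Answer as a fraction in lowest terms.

Possible genotypes: Goran ∈ {I^A I^A, I^A i}; Cyrus ∈ {I^B I^B, I^B i}.
Weight each parental genotype pair by prior × P(type-B child):
  I^A i × I^B I^B: posterior weight 2/3; P(next child type O) = 0.
  I^A i × I^B i: posterior weight 1/3; P(next child type O) = 1/4.
Weighted sum = 1/12.

1/12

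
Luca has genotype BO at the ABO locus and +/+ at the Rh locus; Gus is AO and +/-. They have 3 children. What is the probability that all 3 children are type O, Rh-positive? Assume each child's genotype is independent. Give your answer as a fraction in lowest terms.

ABO cross BO × AO → 1/4 O, 1/4 A, 1/4 B, 1/4 AB.
Rh cross +/+ × +/- → 1 Rh+; so P(type O, Rh-positive) = 1/4 × 1 = 1/4 per child.
All 3 independent: (1/4)^3 = 1/64.

1/64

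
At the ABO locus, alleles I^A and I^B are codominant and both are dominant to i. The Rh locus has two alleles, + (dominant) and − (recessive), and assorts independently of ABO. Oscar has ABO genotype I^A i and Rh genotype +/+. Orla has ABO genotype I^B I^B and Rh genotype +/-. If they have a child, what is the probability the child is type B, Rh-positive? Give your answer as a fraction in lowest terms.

1/2

ABO cross I^A i × I^B I^B → offspring phenotypes: 1/2 B, 1/2 AB.
Rh cross +/+ × +/- → 1 Rh+.
Independent loci: P(type B, Rh-positive) = 1/2 × 1 = 1/2.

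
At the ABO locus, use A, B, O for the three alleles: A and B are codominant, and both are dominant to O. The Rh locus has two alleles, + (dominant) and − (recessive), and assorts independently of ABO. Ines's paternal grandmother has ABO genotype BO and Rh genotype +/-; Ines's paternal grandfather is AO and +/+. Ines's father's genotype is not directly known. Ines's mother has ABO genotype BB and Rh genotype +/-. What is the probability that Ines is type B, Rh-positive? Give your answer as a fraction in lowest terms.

Ines's father's ABO genotype from BO × AO: 1/4 AB, 1/4 AO, 1/4 BO, 1/4 OO.
Crossing each possibility with the mother BB and summing P(type B): 1/4·1/2 + 1/4·1/2 + 1/4·1 + 1/4·1 = 3/4.
Similarly for Rh via the father's Rh distribution: P(Rh+) = 7/8.
Independent loci: 3/4 × 7/8 = 21/32.

21/32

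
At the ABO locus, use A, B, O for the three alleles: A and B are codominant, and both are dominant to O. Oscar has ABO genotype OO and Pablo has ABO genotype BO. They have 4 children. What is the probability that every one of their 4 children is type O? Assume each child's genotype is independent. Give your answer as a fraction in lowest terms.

1/16

ABO cross OO × BO → 1/2 O, 1/2 B.
So P(type O) = 1/2 per child.
All 4 independent: (1/2)^4 = 1/16.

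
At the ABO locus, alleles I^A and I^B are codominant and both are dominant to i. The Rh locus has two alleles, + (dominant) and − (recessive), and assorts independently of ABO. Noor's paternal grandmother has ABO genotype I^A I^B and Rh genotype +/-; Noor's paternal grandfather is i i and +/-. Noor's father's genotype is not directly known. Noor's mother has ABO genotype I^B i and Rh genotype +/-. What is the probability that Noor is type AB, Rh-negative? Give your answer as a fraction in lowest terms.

Noor's father's ABO genotype from I^A I^B × i i: 1/2 I^A i, 1/2 I^B i.
Crossing each possibility with the mother I^B i and summing P(type AB): 1/2·1/4 + 1/2·0 = 1/8.
Similarly for Rh via the father's Rh distribution: P(Rh-) = 1/4.
Independent loci: 1/8 × 1/4 = 1/32.

1/32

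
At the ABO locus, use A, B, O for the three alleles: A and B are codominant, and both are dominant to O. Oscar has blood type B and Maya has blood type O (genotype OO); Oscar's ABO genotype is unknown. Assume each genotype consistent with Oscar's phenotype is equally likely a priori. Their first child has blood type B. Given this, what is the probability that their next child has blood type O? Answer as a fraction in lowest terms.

1/6

Possible genotypes: Oscar ∈ {BB, BO}; Maya ∈ {OO}.
Weight each parental genotype pair by prior × P(type-B child):
  BB × OO: posterior weight 2/3; P(next child type O) = 0.
  BO × OO: posterior weight 1/3; P(next child type O) = 1/2.
Weighted sum = 1/6.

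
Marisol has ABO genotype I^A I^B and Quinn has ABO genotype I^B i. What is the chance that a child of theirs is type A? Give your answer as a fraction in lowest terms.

1/4

ABO cross I^A I^B × I^B i → offspring phenotypes: 1/4 A, 1/2 B, 1/4 AB.
So P(type A) = 1/4.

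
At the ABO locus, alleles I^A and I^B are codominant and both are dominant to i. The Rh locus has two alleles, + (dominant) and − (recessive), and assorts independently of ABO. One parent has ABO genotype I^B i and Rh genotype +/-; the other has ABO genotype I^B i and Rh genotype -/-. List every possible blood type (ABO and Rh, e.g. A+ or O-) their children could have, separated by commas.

Gametes from I^B i × I^B i give offspring ABO genotypes I^B I^B, I^B i, i i, i.e. phenotypes O, B.
Rh cross +/- × -/- → phenotypes Rh+, Rh-.
Combining independently: O+, O-, B+, B-.

O+, O-, B+, B-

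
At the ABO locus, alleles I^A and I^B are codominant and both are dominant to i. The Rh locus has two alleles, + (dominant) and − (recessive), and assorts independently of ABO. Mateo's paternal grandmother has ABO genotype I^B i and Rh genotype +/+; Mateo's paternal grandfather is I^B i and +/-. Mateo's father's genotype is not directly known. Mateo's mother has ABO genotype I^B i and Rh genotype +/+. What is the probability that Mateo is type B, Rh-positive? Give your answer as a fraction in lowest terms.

3/4

Mateo's father's ABO genotype from I^B i × I^B i: 1/4 I^B I^B, 1/2 I^B i, 1/4 i i.
Crossing each possibility with the mother I^B i and summing P(type B): 1/4·1 + 1/2·3/4 + 1/4·1/2 = 3/4.
Similarly for Rh via the father's Rh distribution: P(Rh+) = 1.
Independent loci: 3/4 × 1 = 3/4.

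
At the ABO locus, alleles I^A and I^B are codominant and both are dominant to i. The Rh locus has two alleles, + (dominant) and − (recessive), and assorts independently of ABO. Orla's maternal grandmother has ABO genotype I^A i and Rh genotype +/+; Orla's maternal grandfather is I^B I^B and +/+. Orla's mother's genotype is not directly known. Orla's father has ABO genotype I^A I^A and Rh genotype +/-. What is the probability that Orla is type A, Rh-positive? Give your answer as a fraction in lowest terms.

Orla's mother's ABO genotype from I^A i × I^B I^B: 1/2 I^A I^B, 1/2 I^B i.
Crossing each possibility with the father I^A I^A and summing P(type A): 1/2·1/2 + 1/2·1/2 = 1/2.
Similarly for Rh via the mother's Rh distribution: P(Rh+) = 1.
Independent loci: 1/2 × 1 = 1/2.

1/2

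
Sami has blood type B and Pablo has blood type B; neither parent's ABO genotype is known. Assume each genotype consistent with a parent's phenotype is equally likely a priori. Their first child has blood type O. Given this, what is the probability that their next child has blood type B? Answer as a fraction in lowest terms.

Possible genotypes: Sami ∈ {BB, BO}; Pablo ∈ {BB, BO}.
Weight each parental genotype pair by prior × P(type-O child):
  BO × BO: posterior weight 1; P(next child type B) = 3/4.
Weighted sum = 3/4.

3/4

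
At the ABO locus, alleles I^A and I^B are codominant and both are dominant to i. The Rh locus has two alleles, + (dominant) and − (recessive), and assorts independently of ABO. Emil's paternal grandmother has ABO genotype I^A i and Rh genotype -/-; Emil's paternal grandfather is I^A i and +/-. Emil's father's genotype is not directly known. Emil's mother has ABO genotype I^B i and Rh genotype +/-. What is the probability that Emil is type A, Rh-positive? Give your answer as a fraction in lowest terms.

Emil's father's ABO genotype from I^A i × I^A i: 1/4 I^A I^A, 1/2 I^A i, 1/4 i i.
Crossing each possibility with the mother I^B i and summing P(type A): 1/4·1/2 + 1/2·1/4 + 1/4·0 = 1/4.
Similarly for Rh via the father's Rh distribution: P(Rh+) = 5/8.
Independent loci: 1/4 × 5/8 = 5/32.

5/32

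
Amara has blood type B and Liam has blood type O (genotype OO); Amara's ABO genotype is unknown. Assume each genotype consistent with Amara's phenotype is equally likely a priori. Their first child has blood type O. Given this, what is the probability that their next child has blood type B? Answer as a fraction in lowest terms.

Possible genotypes: Amara ∈ {BB, BO}; Liam ∈ {OO}.
Weight each parental genotype pair by prior × P(type-O child):
  BO × OO: posterior weight 1; P(next child type B) = 1/2.
Weighted sum = 1/2.

1/2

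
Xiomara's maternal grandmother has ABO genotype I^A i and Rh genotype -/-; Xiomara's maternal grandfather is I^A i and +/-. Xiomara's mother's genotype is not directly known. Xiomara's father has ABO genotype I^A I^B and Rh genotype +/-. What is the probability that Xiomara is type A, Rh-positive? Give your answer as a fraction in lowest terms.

Xiomara's mother's ABO genotype from I^A i × I^A i: 1/4 I^A I^A, 1/2 I^A i, 1/4 i i.
Crossing each possibility with the father I^A I^B and summing P(type A): 1/4·1/2 + 1/2·1/2 + 1/4·1/2 = 1/2.
Similarly for Rh via the mother's Rh distribution: P(Rh+) = 5/8.
Independent loci: 1/2 × 5/8 = 5/16.

5/16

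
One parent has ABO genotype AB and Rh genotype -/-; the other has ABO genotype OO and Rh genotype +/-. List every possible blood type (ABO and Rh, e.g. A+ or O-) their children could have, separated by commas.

Gametes from AB × OO give offspring ABO genotypes AO, BO, i.e. phenotypes A, B.
Rh cross -/- × +/- → phenotypes Rh+, Rh-.
Combining independently: A+, A-, B+, B-.

A+, A-, B+, B-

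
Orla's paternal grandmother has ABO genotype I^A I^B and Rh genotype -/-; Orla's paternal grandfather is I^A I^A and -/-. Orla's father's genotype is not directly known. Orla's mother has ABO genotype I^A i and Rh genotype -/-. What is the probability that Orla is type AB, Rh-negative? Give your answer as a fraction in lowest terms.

1/8

Orla's father's ABO genotype from I^A I^B × I^A I^A: 1/2 I^A I^A, 1/2 I^A I^B.
Crossing each possibility with the mother I^A i and summing P(type AB): 1/2·0 + 1/2·1/4 = 1/8.
Similarly for Rh via the father's Rh distribution: P(Rh-) = 1.
Independent loci: 1/8 × 1 = 1/8.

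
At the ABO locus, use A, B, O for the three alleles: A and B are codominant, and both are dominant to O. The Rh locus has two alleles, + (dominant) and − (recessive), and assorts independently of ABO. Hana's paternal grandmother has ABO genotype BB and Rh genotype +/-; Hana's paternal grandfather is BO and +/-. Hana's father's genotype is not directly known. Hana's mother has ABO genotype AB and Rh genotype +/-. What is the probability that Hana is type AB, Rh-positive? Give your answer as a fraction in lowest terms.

Hana's father's ABO genotype from BB × BO: 1/2 BB, 1/2 BO.
Crossing each possibility with the mother AB and summing P(type AB): 1/2·1/2 + 1/2·1/4 = 3/8.
Similarly for Rh via the father's Rh distribution: P(Rh+) = 3/4.
Independent loci: 3/8 × 3/4 = 9/32.

9/32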